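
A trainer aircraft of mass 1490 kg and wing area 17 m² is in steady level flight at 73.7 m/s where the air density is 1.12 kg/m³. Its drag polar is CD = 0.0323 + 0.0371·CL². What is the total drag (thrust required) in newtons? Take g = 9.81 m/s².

Weight W = mg = 1490 × 9.81 = 14617 N; in level flight L = W.
q = ½ρv² = ½ × 1.12 × 73.7² = 3042 Pa.
Required CL = L/(qS) = 14617/(3042·17) = 0.2827.
CD = 0.0323 + 0.0371 × 0.2827² = 0.03526.
D = q·S·CD = 3042 × 17 × 0.03526 = 1824 N

D = 1820 N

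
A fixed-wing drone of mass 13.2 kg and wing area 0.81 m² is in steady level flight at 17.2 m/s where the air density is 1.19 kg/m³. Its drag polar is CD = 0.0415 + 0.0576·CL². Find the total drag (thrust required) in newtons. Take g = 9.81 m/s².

D = 12.7 N

Weight W = mg = 13.2 × 9.81 = 129.49 N; in level flight L = W.
Dynamic pressure q = 0.5 × 1.19 × 17.2² = 176 Pa.
CL = W/(q·S) = 129.49 / (176 × 0.81) = 0.9082.
CD = 0.0415 + 0.0576 × 0.9082² = 0.08901.
D = q·S·CD = 176 × 0.81 × 0.08901 = 12.69 N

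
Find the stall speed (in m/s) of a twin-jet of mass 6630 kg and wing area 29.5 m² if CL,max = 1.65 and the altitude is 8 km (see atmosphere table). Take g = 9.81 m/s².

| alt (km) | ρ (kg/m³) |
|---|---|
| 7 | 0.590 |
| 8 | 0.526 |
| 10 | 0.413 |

At 8 km, from the table: ρ = 0.526 kg/m³.
At stall, lift equals weight: L = W = m·g = 6630 × 9.81 = 65040 N.
V_stall = √(2W/(ρ·S·CL,max)) = √(2 × 65040 / (0.526 × 29.5 × 1.65))
V_stall = √5081 = 71.3 m/s

V_stall = 71.3 m/s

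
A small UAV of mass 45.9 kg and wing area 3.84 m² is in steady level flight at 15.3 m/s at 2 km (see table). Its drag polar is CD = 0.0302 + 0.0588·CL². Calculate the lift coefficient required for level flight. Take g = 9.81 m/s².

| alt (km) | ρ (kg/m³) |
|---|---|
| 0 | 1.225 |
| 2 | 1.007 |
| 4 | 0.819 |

CL = 0.995

At 2 km, from the table: ρ = 1.007 kg/m³.
In steady level flight, lift balances weight: W = mg = 45.9 × 9.81 = 450.28 N.
q = ½ρv² = ½ × 1.007 × 15.3² = 117.9 Pa.
CL = W/(q·S) = 450.28 / (117.9 × 3.84) = 0.9949.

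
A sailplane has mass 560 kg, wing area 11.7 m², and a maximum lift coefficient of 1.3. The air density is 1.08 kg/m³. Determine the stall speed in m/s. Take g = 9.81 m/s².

At stall, lift equals weight: L = W = m·g = 560 × 9.81 = 5494 N.
From L = ½ρV²S·CL,max = W: V_stall = √(2W/(ρSCL,max)) = √(2·5494/(1.08·11.7·1.3))
V_stall = √668.9 = 25.9 m/s

V_stall = 25.9 m/s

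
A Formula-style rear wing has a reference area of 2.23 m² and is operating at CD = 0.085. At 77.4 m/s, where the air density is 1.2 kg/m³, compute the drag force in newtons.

D = ½ρv²S·CD = ½ × 1.2 × 77.4² × 2.23 × 0.085 = 681 N

D = 681 N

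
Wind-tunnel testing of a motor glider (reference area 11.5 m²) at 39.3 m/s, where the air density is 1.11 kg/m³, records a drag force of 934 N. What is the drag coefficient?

CD = 0.0947

From D = ½ρv²S·CD, rearranging gives CD = 2D/(ρv²S).
CD = 2 × 934 / (1.11 × 39.3² × 11.5) = 0.0947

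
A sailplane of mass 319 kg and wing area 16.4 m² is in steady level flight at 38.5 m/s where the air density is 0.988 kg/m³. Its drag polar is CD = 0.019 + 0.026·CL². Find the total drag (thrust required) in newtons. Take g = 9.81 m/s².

Level flight ⇒ L = W = m·g = 319 × 9.81 = 3129.4 N.
Dynamic pressure q = 0.5 × 0.988 × 38.5² = 732.2 Pa.
Required CL = L/(qS) = 3129.4/(732.2·16.4) = 0.2606.
CD = 0.019 + 0.026 × 0.2606² = 0.02077.
D = q·S·CD = 732.2 × 16.4 × 0.02077 = 249.4 N

D = 249 N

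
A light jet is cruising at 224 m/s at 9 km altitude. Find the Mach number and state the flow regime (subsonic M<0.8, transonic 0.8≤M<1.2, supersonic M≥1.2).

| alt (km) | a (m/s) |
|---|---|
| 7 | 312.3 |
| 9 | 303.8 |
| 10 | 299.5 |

M = 0.737 (subsonic)

At 9 km, from the table: a = 303.8 m/s.
M = v/a = 224 / 303.8 = 0.737
M = 0.737 → subsonic.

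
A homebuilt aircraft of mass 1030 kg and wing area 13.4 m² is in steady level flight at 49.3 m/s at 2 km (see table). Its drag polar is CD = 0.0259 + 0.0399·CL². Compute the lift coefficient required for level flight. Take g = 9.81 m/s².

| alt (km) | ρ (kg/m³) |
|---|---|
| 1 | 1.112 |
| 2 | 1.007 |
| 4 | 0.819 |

At 2 km, from the table: ρ = 1.007 kg/m³.
Weight W = mg = 1030 × 9.81 = 10104 N; in level flight L = W.
q = ½ρv² = ½ × 1.007 × 49.3² = 1224 Pa.
Required CL = L/(qS) = 10104/(1224·13.4) = 0.6162.

CL = 0.616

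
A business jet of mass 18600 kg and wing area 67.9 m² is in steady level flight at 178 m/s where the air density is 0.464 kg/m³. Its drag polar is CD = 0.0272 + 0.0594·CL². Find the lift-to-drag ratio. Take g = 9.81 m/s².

In steady level flight, lift balances weight: W = mg = 18600 × 9.81 = 1.8247×10^5 N.
q = ½ρv² = ½ × 0.464 × 178² = 7351 Pa.
Required CL = L/(qS) = 1.8247×10^5/(7351·67.9) = 0.3656.
CD = 0.0272 + 0.0594 × 0.3656² = 0.03514.
L/D = CL/CD = 0.3656 / 0.03514 = 10.4

L/D = 10.4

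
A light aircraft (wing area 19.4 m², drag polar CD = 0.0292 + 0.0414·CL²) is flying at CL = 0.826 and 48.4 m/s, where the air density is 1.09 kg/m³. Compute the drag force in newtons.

CD = 0.0292 + 0.0414 × 0.826² = 0.05745
D = ½ρv²S·CD = ½ × 1.09 × 48.4² × 19.4 × 0.05745 = 1420 N

D = 1420 N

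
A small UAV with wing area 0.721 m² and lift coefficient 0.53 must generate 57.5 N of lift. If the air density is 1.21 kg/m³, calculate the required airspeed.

v = 15.8 m/s

L = ½ρv²S·CL ⇒ v = √(2L/(ρ·S·CL))
v = √(2 × 57.5 / (1.21 × 0.721 × 0.53)) = √248.7 = 15.8 m/s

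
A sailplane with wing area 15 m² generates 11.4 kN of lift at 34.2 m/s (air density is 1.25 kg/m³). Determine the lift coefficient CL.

CL = 1.04

From L = ½ρv²S·CL, rearranging gives CL = 2L/(ρv²S).
CL = 2 × 11400 / (1.25 × 34.2² × 15) = 1.04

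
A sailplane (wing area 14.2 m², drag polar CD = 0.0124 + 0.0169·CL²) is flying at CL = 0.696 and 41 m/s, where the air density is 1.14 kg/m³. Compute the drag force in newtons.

D = 280 N

CD = 0.0124 + 0.0169 × 0.696² = 0.02059
D = ½ρv²S·CD = ½ × 1.14 × 41² × 14.2 × 0.02059 = 280 N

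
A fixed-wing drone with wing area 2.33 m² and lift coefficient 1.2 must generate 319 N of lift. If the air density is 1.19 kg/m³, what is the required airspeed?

v = 13.8 m/s

L = ½ρv²S·CL ⇒ v = √(2L/(ρ·S·CL))
v = √(2 × 319 / (1.19 × 2.33 × 1.2)) = √191.8 = 13.8 m/s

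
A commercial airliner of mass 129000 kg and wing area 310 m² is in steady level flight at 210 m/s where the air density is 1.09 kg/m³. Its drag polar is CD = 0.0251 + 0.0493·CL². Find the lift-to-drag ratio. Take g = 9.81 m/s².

Weight W = mg = 129000 × 9.81 = 1.2655×10^6 N; in level flight L = W.
q = ½ρv² = ½ × 1.09 × 210² = 24030 Pa.
Required CL = L/(qS) = 1.2655×10^6/(24030·310) = 0.1698.
CD = 0.0251 + 0.0493 × 0.1698² = 0.02652.
L/D = CL/CD = 0.1698 / 0.02652 = 6.4

L/D = 6.4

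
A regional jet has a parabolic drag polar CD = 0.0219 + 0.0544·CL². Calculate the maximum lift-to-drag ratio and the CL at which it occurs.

(L/D)max = 14.5, at CL = 0.634

For CD = CD0 + K·CL², (L/D)max occurs at CL* = √(CD0/K) and equals 1/(2√(K·CD0)).
(L/D)max = 1/(2√(0.0544 × 0.0219)) = 1/(2 × 0.03452) = 14.5
CL* = √(0.0219/0.0544) = 0.634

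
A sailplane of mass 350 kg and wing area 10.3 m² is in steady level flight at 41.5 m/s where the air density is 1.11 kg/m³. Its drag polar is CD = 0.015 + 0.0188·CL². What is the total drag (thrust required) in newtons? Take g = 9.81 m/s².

Level flight ⇒ L = W = m·g = 350 × 9.81 = 3433.5 N.
Dynamic pressure q = 0.5 × 1.11 × 41.5² = 955.8 Pa.
Required CL = L/(qS) = 3433.5/(955.8·10.3) = 0.3487.
CD = 0.015 + 0.0188 × 0.3487² = 0.01729.
D = q·S·CD = 955.8 × 10.3 × 0.01729 = 170.2 N

D = 170 N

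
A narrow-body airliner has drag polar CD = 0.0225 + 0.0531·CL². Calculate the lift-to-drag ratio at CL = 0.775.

L/D = 14.2

CD = 0.0225 + 0.0531 × 0.775² = 0.05439
L/D = CL/CD = 0.775 / 0.05439 = 14.2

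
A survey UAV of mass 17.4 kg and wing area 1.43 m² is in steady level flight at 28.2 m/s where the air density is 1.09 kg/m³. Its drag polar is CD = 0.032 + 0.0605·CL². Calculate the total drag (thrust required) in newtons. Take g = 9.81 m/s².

D = 22.7 N

Level flight ⇒ L = W = m·g = 17.4 × 9.81 = 170.69 N.
q = ½ρv² = ½ × 1.09 × 28.2² = 433.4 Pa.
CL = 2W/(ρv²S) = 2×170.69/(1.09×28.2²×1.43) = 0.2754.
CD = 0.032 + 0.0605 × 0.2754² = 0.03659.
D = q·S·CD = 433.4 × 1.43 × 0.03659 = 22.68 N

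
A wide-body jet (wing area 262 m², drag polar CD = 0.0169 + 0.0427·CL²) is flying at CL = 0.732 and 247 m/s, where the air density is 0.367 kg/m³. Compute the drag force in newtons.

D = 1.17×10^5 N

CD = 0.0169 + 0.0427 × 0.732² = 0.03978
D = ½ρv²S·CD = ½ × 0.367 × 247² × 262 × 0.03978 = 1.17×10^5 N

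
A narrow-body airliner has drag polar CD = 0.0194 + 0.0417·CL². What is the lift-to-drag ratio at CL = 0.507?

L/D = 16.8

CD = 0.0194 + 0.0417 × 0.507² = 0.03012
L/D = CL/CD = 0.507 / 0.03012 = 16.8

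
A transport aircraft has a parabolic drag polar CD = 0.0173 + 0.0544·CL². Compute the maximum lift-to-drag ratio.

For CD = CD0 + K·CL², (L/D)max occurs at CL* = √(CD0/K) and equals 1/(2√(K·CD0)).
(L/D)max = 1/(2√(0.0544 × 0.0173)) = 1/(2 × 0.03068) = 16.3

(L/D)max = 16.3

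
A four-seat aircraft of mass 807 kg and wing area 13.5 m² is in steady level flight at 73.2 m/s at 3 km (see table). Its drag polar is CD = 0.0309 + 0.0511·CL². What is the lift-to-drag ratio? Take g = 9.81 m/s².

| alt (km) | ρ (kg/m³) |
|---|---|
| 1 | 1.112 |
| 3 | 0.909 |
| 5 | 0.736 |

At 3 km, from the table: ρ = 0.909 kg/m³.
In steady level flight, lift balances weight: W = mg = 807 × 9.81 = 7916.7 N.
Dynamic pressure q = 0.5 × 0.909 × 73.2² = 2435 Pa.
CL = 2W/(ρv²S) = 2×7916.7/(0.909×73.2²×13.5) = 0.2408.
CD = 0.0309 + 0.0511 × 0.2408² = 0.03386.
L/D = CL/CD = 0.2408 / 0.03386 = 7.11

L/D = 7.11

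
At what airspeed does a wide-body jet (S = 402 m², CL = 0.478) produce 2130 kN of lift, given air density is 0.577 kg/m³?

v = 196 m/s

L = ½ρv²S·CL ⇒ v = √(2L/(ρ·S·CL))
v = √(2 × 2.13×10^6 / (0.577 × 402 × 0.478)) = √38420 = 196 m/s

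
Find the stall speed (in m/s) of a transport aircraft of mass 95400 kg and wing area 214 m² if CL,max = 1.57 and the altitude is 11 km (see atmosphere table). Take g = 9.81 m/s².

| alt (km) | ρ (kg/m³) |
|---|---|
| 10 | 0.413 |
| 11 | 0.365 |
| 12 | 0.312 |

V_stall = 124 m/s

At 11 km, from the table: ρ = 0.365 kg/m³.
Stall occurs when L = W at CL,max. W = mg = 95400 × 9.81 = 9.359×10^5 N.
From L = ½ρV²S·CL,max = W: V_stall = √(2W/(ρSCL,max)) = √(2·9.359×10^5/(0.365·214·1.57))
V_stall = √15260 = 124 m/s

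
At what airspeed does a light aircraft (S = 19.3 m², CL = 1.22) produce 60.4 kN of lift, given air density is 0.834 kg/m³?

v = 78.4 m/s

L = ½ρv²S·CL ⇒ v = √(2L/(ρ·S·CL))
v = √(2 × 60400 / (0.834 × 19.3 × 1.22)) = √6152 = 78.4 m/s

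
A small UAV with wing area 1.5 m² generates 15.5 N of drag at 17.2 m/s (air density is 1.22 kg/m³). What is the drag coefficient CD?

CD = 0.0573

From D = ½ρv²S·CD, rearranging gives CD = 2D/(ρv²S).
CD = 2 × 15.5 / (1.22 × 17.2² × 1.5) = 0.0573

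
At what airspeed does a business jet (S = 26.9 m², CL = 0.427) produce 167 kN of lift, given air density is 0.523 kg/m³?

v = 236 m/s

L = ½ρv²S·CL ⇒ v = √(2L/(ρ·S·CL))
v = √(2 × 1.67×10^5 / (0.523 × 26.9 × 0.427)) = √55600 = 236 m/s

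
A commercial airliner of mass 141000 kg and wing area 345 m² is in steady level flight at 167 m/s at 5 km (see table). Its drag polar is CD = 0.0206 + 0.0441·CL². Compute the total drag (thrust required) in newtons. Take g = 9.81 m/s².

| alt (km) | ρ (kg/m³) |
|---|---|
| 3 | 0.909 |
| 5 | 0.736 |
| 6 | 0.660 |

At 5 km, from the table: ρ = 0.736 kg/m³.
Level flight ⇒ L = W = m·g = 141000 × 9.81 = 1.3832×10^6 N.
q = ½ρv² = ½ × 0.736 × 167² = 10260 Pa.
Required CL = L/(qS) = 1.3832×10^6/(10260·345) = 0.3907.
CD = 0.0206 + 0.0441 × 0.3907² = 0.02733.
D = q·S·CD = 10260 × 345 × 0.02733 = 96770 N

D = 96800 N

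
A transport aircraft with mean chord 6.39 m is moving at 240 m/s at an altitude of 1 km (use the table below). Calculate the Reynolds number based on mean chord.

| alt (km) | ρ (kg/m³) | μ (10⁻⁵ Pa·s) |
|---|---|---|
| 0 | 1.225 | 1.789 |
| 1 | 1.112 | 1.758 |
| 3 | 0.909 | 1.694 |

Re = 9.7×10^7

At 1 km, from the table: ρ = 1.112 kg/m³, μ = 1.758×10⁻⁵ Pa·s.
Re = ρ·v·c/μ = 1.112 × 240 × 6.39 / (1.758×10⁻⁵) = 9.7×10^7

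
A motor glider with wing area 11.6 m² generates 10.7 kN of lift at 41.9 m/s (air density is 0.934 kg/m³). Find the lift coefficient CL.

CL = 1.13

From L = ½ρv²S·CL, rearranging gives CL = 2L/(ρv²S).
CL = 2 × 10700 / (0.934 × 41.9² × 11.6) = 1.13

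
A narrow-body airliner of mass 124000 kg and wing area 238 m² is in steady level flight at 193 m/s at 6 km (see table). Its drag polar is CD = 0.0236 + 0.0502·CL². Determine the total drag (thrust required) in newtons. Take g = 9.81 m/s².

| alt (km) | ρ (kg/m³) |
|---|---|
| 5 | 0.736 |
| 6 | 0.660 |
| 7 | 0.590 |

D = 94400 N

At 6 km, from the table: ρ = 0.660 kg/m³.
Weight W = mg = 124000 × 9.81 = 1.2164×10^6 N; in level flight L = W.
Dynamic pressure q = 0.5 × 0.66 × 193² = 12290 Pa.
CL = 2W/(ρv²S) = 2×1.2164×10^6/(0.66×193²×238) = 0.4158.
CD = 0.0236 + 0.0502 × 0.4158² = 0.03228.
D = q·S·CD = 12290 × 238 × 0.03228 = 94430 N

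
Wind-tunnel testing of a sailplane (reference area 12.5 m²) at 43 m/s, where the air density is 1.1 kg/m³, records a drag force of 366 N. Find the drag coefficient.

From D = ½ρv²S·CD, rearranging gives CD = 2D/(ρv²S).
CD = 2 × 366 / (1.1 × 43² × 12.5) = 0.0288

CD = 0.0288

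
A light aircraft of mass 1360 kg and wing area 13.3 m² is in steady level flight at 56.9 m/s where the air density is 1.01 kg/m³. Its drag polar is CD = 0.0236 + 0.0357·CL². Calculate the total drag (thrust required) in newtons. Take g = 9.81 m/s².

D = 805 N

In steady level flight, lift balances weight: W = mg = 1360 × 9.81 = 13342 N.
q = ½ρv² = ½ × 1.01 × 56.9² = 1635 Pa.
Required CL = L/(qS) = 13342/(1635·13.3) = 0.6135.
CD = 0.0236 + 0.0357 × 0.6135² = 0.03704.
D = q·S·CD = 1635 × 13.3 × 0.03704 = 805.4 N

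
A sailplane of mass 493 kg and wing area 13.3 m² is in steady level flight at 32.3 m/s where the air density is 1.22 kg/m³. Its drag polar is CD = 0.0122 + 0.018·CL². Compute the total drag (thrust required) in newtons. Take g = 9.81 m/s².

D = 153 N

Weight W = mg = 493 × 9.81 = 4836.3 N; in level flight L = W.
q = ½ρv² = ½ × 1.22 × 32.3² = 636.4 Pa.
CL = 2W/(ρv²S) = 2×4836.3/(1.22×32.3²×13.3) = 0.5714.
CD = 0.0122 + 0.018 × 0.5714² = 0.01808.
D = q·S·CD = 636.4 × 13.3 × 0.01808 = 153 N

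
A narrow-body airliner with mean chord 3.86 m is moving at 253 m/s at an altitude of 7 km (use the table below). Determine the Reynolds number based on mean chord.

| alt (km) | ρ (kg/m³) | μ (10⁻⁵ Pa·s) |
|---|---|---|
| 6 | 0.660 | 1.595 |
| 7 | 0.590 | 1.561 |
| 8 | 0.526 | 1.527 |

At 7 km, from the table: ρ = 0.590 kg/m³, μ = 1.561×10⁻⁵ Pa·s.
Re = ρ·v·c/μ = 0.59 × 253 × 3.86 / (1.561×10⁻⁵) = 3.69×10^7

Re = 3.69×10^7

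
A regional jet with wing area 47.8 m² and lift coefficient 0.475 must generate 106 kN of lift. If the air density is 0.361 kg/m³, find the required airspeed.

v = 161 m/s

L = ½ρv²S·CL ⇒ v = √(2L/(ρ·S·CL))
v = √(2 × 1.06×10^5 / (0.361 × 47.8 × 0.475)) = √25860 = 161 m/s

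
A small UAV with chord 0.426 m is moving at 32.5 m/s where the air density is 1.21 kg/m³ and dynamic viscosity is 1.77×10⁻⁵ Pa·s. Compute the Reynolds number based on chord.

Re = ρ·v·c/μ = 1.21 × 32.5 × 0.426 / (1.77×10⁻⁵) = 9.46×10^5

Re = 9.46×10^5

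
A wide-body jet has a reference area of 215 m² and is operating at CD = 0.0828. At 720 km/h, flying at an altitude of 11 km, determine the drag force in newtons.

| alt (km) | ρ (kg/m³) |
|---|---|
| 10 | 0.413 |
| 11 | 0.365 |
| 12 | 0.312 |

At 11 km, from the table: ρ = 0.365 kg/m³.
Convert speed: v = 720 km/h ÷ 3.6 = 200 m/s.
D = ½ρv²S·CD = ½ × 0.365 × 200² × 215 × 0.0828 = 1.3×10^5 N ≈ 130 kN

D = 1.3×10^5 N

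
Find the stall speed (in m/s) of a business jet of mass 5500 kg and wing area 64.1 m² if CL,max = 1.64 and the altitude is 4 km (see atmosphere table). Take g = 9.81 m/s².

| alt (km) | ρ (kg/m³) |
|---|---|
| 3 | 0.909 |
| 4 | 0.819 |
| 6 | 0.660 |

V_stall = 35.4 m/s

At 4 km, from the table: ρ = 0.819 kg/m³.
At stall, lift equals weight: L = W = m·g = 5500 × 9.81 = 53960 N.
From L = ½ρV²S·CL,max = W: V_stall = √(2W/(ρSCL,max)) = √(2·53960/(0.819·64.1·1.64))
V_stall = √1253 = 35.4 m/s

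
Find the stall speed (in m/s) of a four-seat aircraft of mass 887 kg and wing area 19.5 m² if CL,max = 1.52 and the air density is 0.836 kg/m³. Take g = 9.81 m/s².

Stall occurs when L = W at CL,max. W = mg = 887 × 9.81 = 8701 N.
V_stall = √(2W/(ρ·S·CL,max)) = √(2 × 8701 / (0.836 × 19.5 × 1.52))
V_stall = √702.3 = 26.5 m/s

V_stall = 26.5 m/s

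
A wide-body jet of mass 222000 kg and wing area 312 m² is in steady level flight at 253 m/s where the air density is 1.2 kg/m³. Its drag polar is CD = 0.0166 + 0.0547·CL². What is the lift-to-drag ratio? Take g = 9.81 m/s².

L/D = 9.87

Level flight ⇒ L = W = m·g = 222000 × 9.81 = 2.1778×10^6 N.
q = ½ρv² = ½ × 1.2 × 253² = 38410 Pa.
Required CL = L/(qS) = 2.1778×10^6/(38410·312) = 0.1818.
CD = 0.0166 + 0.0547 × 0.1818² = 0.01841.
L/D = CL/CD = 0.1818 / 0.01841 = 9.87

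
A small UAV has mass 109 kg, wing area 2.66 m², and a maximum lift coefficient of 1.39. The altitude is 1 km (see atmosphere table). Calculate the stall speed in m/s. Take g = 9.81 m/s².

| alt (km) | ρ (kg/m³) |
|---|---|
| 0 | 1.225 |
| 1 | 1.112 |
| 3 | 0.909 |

At 1 km, from the table: ρ = 1.112 kg/m³.
At stall, lift equals weight: L = W = m·g = 109 × 9.81 = 1069 N.
V_stall = √(2W/(ρ·S·CL,max)) = √(2 × 1069 / (1.112 × 2.66 × 1.39))
V_stall = √520.1 = 22.8 m/s

V_stall = 22.8 m/s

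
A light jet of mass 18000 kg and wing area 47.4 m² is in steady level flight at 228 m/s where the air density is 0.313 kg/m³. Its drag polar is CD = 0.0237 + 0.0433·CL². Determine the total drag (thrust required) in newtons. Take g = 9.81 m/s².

In steady level flight, lift balances weight: W = mg = 18000 × 9.81 = 1.7658×10^5 N.
q = ½ρv² = ½ × 0.313 × 228² = 8135 Pa.
CL = W/(q·S) = 1.7658×10^5 / (8135 × 47.4) = 0.4579.
CD = 0.0237 + 0.0433 × 0.4579² = 0.03278.
D = q·S·CD = 8135 × 47.4 × 0.03278 = 12640 N

D = 12600 N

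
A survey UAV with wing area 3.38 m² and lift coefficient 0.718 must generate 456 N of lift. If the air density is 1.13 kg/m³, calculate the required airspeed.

L = ½ρv²S·CL ⇒ v = √(2L/(ρ·S·CL))
v = √(2 × 456 / (1.13 × 3.38 × 0.718)) = √332.6 = 18.2 m/s

v = 18.2 m/s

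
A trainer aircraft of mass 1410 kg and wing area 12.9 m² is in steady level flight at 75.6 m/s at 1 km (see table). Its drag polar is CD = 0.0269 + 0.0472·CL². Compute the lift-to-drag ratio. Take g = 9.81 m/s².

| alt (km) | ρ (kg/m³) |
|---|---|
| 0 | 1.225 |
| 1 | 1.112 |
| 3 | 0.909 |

L/D = 10.5

At 1 km, from the table: ρ = 1.112 kg/m³.
In steady level flight, lift balances weight: W = mg = 1410 × 9.81 = 13832 N.
Dynamic pressure q = 0.5 × 1.112 × 75.6² = 3178 Pa.
CL = 2W/(ρv²S) = 2×13832/(1.112×75.6²×12.9) = 0.3374.
CD = 0.0269 + 0.0472 × 0.3374² = 0.03227.
L/D = CL/CD = 0.3374 / 0.03227 = 10.5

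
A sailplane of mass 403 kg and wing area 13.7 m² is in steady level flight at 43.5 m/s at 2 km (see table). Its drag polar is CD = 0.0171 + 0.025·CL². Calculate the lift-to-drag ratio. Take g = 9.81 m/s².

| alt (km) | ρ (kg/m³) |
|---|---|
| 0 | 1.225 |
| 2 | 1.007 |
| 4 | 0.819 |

At 2 km, from the table: ρ = 1.007 kg/m³.
In steady level flight, lift balances weight: W = mg = 403 × 9.81 = 3953.4 N.
q = ½ρv² = ½ × 1.007 × 43.5² = 952.7 Pa.
Required CL = L/(qS) = 3953.4/(952.7·13.7) = 0.3029.
CD = 0.0171 + 0.025 × 0.3029² = 0.01939.
L/D = CL/CD = 0.3029 / 0.01939 = 15.6

L/D = 15.6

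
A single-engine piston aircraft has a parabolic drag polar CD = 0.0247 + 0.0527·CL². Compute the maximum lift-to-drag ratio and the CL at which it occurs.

For CD = CD0 + K·CL², (L/D)max occurs at CL* = √(CD0/K) and equals 1/(2√(K·CD0)).
(L/D)max = 1/(2√(0.0527 × 0.0247)) = 1/(2 × 0.03608) = 13.9
CL* = √(0.0247/0.0527) = 0.685

(L/D)max = 13.9, at CL = 0.685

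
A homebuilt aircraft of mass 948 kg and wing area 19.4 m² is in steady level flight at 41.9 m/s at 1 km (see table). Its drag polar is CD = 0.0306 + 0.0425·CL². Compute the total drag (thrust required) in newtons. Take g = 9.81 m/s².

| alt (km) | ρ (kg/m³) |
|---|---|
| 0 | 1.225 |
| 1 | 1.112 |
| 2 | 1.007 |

At 1 km, from the table: ρ = 1.112 kg/m³.
Weight W = mg = 948 × 9.81 = 9299.9 N; in level flight L = W.
Dynamic pressure q = 0.5 × 1.112 × 41.9² = 976.1 Pa.
CL = 2W/(ρv²S) = 2×9299.9/(1.112×41.9²×19.4) = 0.4911.
CD = 0.0306 + 0.0425 × 0.4911² = 0.04085.
D = q·S·CD = 976.1 × 19.4 × 0.04085 = 773.6 N

D = 774 N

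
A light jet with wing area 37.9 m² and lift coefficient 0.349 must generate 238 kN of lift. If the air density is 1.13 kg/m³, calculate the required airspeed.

v = 178 m/s

L = ½ρv²S·CL ⇒ v = √(2L/(ρ·S·CL))
v = √(2 × 2.38×10^5 / (1.13 × 37.9 × 0.349)) = √31850 = 178 m/s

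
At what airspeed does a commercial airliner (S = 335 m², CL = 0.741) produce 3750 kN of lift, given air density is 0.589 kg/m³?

v = 226 m/s

L = ½ρv²S·CL ⇒ v = √(2L/(ρ·S·CL))
v = √(2 × 3.75×10^6 / (0.589 × 335 × 0.741)) = √51300 = 226 m/s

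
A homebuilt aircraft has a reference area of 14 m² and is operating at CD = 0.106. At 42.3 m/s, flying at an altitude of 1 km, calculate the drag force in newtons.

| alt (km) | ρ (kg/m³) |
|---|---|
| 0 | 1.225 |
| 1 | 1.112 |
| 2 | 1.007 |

D = 1480 N

At 1 km, from the table: ρ = 1.112 kg/m³.
D = ½ρv²S·CD = ½ × 1.112 × 42.3² × 14 × 0.106 = 1480 N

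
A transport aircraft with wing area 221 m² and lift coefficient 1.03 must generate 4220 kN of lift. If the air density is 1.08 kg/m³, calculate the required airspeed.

v = 185 m/s

L = ½ρv²S·CL ⇒ v = √(2L/(ρ·S·CL))
v = √(2 × 4.22×10^6 / (1.08 × 221 × 1.03)) = √34330 = 185 m/s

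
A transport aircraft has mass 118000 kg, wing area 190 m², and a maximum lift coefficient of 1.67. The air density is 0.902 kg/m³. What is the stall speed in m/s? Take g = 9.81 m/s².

At stall, lift equals weight: L = W = m·g = 118000 × 9.81 = 1.158×10^6 N.
V_stall = √(2W/(ρ·S·CL,max)) = √(2 × 1.158×10^6 / (0.902 × 190 × 1.67))
V_stall = √8089 = 89.9 m/s

V_stall = 89.9 m/s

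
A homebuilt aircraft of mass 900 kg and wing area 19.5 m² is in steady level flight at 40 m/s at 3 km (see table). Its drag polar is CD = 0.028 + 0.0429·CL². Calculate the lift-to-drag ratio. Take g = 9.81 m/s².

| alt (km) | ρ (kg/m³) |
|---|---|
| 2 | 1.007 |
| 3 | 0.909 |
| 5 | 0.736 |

At 3 km, from the table: ρ = 0.909 kg/m³.
Weight W = mg = 900 × 9.81 = 8829 N; in level flight L = W.
q = ½ρv² = ½ × 0.909 × 40² = 727.2 Pa.
CL = W/(q·S) = 8829 / (727.2 × 19.5) = 0.6226.
CD = 0.028 + 0.0429 × 0.6226² = 0.04463.
L/D = CL/CD = 0.6226 / 0.04463 = 14

L/D = 14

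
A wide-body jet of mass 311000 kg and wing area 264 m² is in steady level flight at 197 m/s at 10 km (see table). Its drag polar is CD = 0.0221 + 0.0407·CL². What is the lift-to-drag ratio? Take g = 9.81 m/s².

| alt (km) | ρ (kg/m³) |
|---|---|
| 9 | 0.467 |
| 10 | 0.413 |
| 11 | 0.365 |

L/D = 13.5

At 10 km, from the table: ρ = 0.413 kg/m³.
In steady level flight, lift balances weight: W = mg = 311000 × 9.81 = 3.0509×10^6 N.
q = ½ρv² = ½ × 0.413 × 197² = 8014 Pa.
CL = W/(q·S) = 3.0509×10^6 / (8014 × 264) = 1.442.
CD = 0.0221 + 0.0407 × 1.442² = 0.1067.
L/D = CL/CD = 1.442 / 0.1067 = 13.5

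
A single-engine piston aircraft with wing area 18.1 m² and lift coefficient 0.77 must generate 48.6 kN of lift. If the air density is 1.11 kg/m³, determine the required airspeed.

L = ½ρv²S·CL ⇒ v = √(2L/(ρ·S·CL))
v = √(2 × 48600 / (1.11 × 18.1 × 0.77)) = √6283 = 79.3 m/s

v = 79.3 m/s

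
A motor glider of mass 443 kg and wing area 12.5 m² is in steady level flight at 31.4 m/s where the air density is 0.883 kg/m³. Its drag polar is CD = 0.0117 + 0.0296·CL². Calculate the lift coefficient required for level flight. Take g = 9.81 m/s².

CL = 0.799

In steady level flight, lift balances weight: W = mg = 443 × 9.81 = 4345.8 N.
q = ½ρv² = ½ × 0.883 × 31.4² = 435.3 Pa.
CL = W/(q·S) = 4345.8 / (435.3 × 12.5) = 0.7987.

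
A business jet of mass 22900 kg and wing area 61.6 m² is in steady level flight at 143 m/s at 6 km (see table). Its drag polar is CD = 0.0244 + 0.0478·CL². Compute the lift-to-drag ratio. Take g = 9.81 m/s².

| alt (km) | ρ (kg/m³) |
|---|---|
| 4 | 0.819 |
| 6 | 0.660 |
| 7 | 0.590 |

L/D = 14.1

At 6 km, from the table: ρ = 0.660 kg/m³.
In steady level flight, lift balances weight: W = mg = 22900 × 9.81 = 2.2465×10^5 N.
q = ½ρv² = ½ × 0.66 × 143² = 6748 Pa.
CL = W/(q·S) = 2.2465×10^5 / (6748 × 61.6) = 0.5404.
CD = 0.0244 + 0.0478 × 0.5404² = 0.03836.
L/D = CL/CD = 0.5404 / 0.03836 = 14.1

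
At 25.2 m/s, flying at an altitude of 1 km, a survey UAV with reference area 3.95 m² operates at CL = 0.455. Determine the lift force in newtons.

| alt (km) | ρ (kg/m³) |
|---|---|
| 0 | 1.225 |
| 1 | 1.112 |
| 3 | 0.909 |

L = 635 N

At 1 km, from the table: ρ = 1.112 kg/m³.
L = ½ρv²S·CL = ½ × 1.112 × 25.2² × 3.95 × 0.455 = 635 N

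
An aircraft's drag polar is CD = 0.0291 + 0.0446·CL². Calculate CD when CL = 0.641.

CD = 0.0474

CD = 0.0291 + 0.0446 × 0.641² = 0.0291 + 0.01833 = 0.0474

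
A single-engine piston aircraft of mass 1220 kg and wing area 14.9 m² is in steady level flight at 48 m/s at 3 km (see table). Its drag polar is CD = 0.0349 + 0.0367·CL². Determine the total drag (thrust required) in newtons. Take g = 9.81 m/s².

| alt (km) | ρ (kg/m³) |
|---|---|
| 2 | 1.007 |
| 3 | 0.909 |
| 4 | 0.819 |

D = 881 N

At 3 km, from the table: ρ = 0.909 kg/m³.
Weight W = mg = 1220 × 9.81 = 11968 N; in level flight L = W.
Dynamic pressure q = 0.5 × 0.909 × 48² = 1047 Pa.
Required CL = L/(qS) = 11968/(1047·14.9) = 0.7671.
CD = 0.0349 + 0.0367 × 0.7671² = 0.05649.
D = q·S·CD = 1047 × 14.9 × 0.05649 = 881.5 N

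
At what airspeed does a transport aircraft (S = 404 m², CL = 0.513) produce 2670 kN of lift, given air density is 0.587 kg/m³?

v = 210 m/s

L = ½ρv²S·CL ⇒ v = √(2L/(ρ·S·CL))
v = √(2 × 2.67×10^6 / (0.587 × 404 × 0.513)) = √43890 = 210 m/s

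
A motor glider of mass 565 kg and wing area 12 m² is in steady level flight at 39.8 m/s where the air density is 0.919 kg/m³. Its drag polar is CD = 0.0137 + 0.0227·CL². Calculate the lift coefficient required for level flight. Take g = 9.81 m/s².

CL = 0.635

Level flight ⇒ L = W = m·g = 565 × 9.81 = 5542.7 N.
q = ½ρv² = ½ × 0.919 × 39.8² = 727.9 Pa.
CL = 2W/(ρv²S) = 2×5542.7/(0.919×39.8²×12) = 0.6346.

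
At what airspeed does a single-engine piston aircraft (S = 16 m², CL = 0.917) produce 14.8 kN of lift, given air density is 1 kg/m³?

v = 44.9 m/s

L = ½ρv²S·CL ⇒ v = √(2L/(ρ·S·CL))
v = √(2 × 14800 / (1 × 16 × 0.917)) = √2017 = 44.9 m/s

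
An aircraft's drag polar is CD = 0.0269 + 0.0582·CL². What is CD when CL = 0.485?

CD = 0.0269 + 0.0582 × 0.485² = 0.0269 + 0.01369 = 0.0406

CD = 0.0406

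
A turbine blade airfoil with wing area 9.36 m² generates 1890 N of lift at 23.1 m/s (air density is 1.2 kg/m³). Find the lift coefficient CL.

CL = 0.631

From L = ½ρv²S·CL, rearranging gives CL = 2L/(ρv²S).
CL = 2 × 1890 / (1.2 × 23.1² × 9.36) = 0.631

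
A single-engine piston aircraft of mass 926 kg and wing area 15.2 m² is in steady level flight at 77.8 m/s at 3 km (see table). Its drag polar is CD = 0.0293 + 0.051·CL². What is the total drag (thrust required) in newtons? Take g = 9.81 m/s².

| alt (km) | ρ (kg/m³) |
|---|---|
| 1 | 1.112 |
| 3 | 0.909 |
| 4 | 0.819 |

At 3 km, from the table: ρ = 0.909 kg/m³.
In steady level flight, lift balances weight: W = mg = 926 × 9.81 = 9084.1 N.
Dynamic pressure q = 0.5 × 0.909 × 77.8² = 2751 Pa.
Required CL = L/(qS) = 9084.1/(2751·15.2) = 0.2172.
CD = 0.0293 + 0.051 × 0.2172² = 0.03171.
D = q·S·CD = 2751 × 15.2 × 0.03171 = 1326 N

D = 1330 N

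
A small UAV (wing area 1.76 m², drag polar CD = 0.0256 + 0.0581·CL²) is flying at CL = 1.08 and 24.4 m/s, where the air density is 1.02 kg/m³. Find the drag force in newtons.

D = 49.9 N

CD = 0.0256 + 0.0581 × 1.08² = 0.09337
D = ½ρv²S·CD = ½ × 1.02 × 24.4² × 1.76 × 0.09337 = 49.9 N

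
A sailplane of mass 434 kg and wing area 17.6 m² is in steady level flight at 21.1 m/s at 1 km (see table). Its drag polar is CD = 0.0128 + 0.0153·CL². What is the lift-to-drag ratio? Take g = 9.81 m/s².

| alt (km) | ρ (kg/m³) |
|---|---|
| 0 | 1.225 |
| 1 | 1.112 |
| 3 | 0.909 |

At 1 km, from the table: ρ = 1.112 kg/m³.
Weight W = mg = 434 × 9.81 = 4257.5 N; in level flight L = W.
q = ½ρv² = ½ × 1.112 × 21.1² = 247.5 Pa.
CL = W/(q·S) = 4257.5 / (247.5 × 17.6) = 0.9773.
CD = 0.0128 + 0.0153 × 0.9773² = 0.02741.
L/D = CL/CD = 0.9773 / 0.02741 = 35.7

L/D = 35.7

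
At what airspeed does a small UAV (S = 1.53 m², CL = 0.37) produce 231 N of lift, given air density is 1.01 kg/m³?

v = 28.4 m/s

L = ½ρv²S·CL ⇒ v = √(2L/(ρ·S·CL))
v = √(2 × 231 / (1.01 × 1.53 × 0.37)) = √808 = 28.4 m/s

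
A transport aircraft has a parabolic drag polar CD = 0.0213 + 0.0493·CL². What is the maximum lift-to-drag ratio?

For CD = CD0 + K·CL², (L/D)max occurs at CL* = √(CD0/K) and equals 1/(2√(K·CD0)).
(L/D)max = 1/(2√(0.0493 × 0.0213)) = 1/(2 × 0.03241) = 15.4

(L/D)max = 15.4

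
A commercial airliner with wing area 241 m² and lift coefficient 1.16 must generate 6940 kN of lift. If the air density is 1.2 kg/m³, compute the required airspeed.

v = 203 m/s

L = ½ρv²S·CL ⇒ v = √(2L/(ρ·S·CL))
v = √(2 × 6.94×10^6 / (1.2 × 241 × 1.16)) = √41370 = 203 m/s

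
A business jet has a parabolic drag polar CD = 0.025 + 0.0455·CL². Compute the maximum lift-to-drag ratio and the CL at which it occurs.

For CD = CD0 + K·CL², (L/D)max occurs at CL* = √(CD0/K) and equals 1/(2√(K·CD0)).
(L/D)max = 1/(2√(0.0455 × 0.025)) = 1/(2 × 0.03373) = 14.8
CL* = √(0.025/0.0455) = 0.741

(L/D)max = 14.8, at CL = 0.741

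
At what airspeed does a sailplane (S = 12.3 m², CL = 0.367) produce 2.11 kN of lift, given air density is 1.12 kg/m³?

L = ½ρv²S·CL ⇒ v = √(2L/(ρ·S·CL))
v = √(2 × 2110 / (1.12 × 12.3 × 0.367)) = √834.7 = 28.9 m/s

v = 28.9 m/s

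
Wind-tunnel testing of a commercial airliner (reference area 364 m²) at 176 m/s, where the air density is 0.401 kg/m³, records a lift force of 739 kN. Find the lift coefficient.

CL = 0.327

From L = ½ρv²S·CL, rearranging gives CL = 2L/(ρv²S).
CL = 2 × 7.39×10^5 / (0.401 × 176² × 364) = 0.327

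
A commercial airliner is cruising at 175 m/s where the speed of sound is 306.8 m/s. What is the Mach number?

M = v/a = 175 / 306.8 = 0.57

M = 0.57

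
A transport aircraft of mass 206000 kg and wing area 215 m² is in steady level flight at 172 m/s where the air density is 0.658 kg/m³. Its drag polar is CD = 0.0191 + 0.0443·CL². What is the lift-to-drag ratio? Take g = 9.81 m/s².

L/D = 16

In steady level flight, lift balances weight: W = mg = 206000 × 9.81 = 2.0209×10^6 N.
Dynamic pressure q = 0.5 × 0.658 × 172² = 9733 Pa.
CL = 2W/(ρv²S) = 2×2.0209×10^6/(0.658×172²×215) = 0.9657.
CD = 0.0191 + 0.0443 × 0.9657² = 0.06041.
L/D = CL/CD = 0.9657 / 0.06041 = 16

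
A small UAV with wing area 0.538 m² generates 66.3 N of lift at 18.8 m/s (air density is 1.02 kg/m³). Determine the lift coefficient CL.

From L = ½ρv²S·CL, rearranging gives CL = 2L/(ρv²S).
CL = 2 × 66.3 / (1.02 × 18.8² × 0.538) = 0.684

CL = 0.684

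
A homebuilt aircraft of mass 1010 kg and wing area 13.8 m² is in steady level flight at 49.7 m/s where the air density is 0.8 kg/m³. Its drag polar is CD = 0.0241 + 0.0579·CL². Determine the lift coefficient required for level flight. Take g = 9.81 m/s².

CL = 0.727

Level flight ⇒ L = W = m·g = 1010 × 9.81 = 9908.1 N.
q = ½ρv² = ½ × 0.8 × 49.7² = 988 Pa.
CL = W/(q·S) = 9908.1 / (988 × 13.8) = 0.7267.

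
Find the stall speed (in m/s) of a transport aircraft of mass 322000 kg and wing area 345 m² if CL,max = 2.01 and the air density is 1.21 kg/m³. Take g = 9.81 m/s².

V_stall = 86.8 m/s

At stall, lift equals weight: L = W = m·g = 322000 × 9.81 = 3.159×10^6 N.
From L = ½ρV²S·CL,max = W: V_stall = √(2W/(ρSCL,max)) = √(2·3.159×10^6/(1.21·345·2.01))
V_stall = √7529 = 86.8 m/s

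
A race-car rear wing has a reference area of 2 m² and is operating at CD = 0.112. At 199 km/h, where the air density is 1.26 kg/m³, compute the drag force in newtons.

Convert speed: v = 199 km/h ÷ 3.6 = 55.28 m/s.
D = ½ρv²S·CD = ½ × 1.26 × 55.28² × 2 × 0.112 = 431 N

D = 431 N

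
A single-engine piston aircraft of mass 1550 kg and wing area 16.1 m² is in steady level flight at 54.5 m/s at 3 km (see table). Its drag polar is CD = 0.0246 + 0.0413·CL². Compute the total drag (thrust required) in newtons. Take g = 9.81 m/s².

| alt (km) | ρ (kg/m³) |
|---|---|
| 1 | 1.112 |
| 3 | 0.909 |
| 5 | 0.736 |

At 3 km, from the table: ρ = 0.909 kg/m³.
Weight W = mg = 1550 × 9.81 = 15206 N; in level flight L = W.
q = ½ρv² = ½ × 0.909 × 54.5² = 1350 Pa.
CL = 2W/(ρv²S) = 2×15206/(0.909×54.5²×16.1) = 0.6996.
CD = 0.0246 + 0.0413 × 0.6996² = 0.04481.
D = q·S·CD = 1350 × 16.1 × 0.04481 = 974 N

D = 974 N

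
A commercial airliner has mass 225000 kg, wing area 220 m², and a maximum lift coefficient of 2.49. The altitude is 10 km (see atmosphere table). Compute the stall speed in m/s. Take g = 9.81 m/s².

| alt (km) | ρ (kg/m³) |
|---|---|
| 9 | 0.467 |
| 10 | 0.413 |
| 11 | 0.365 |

V_stall = 140 m/s

At 10 km, from the table: ρ = 0.413 kg/m³.
Stall occurs when L = W at CL,max. W = mg = 225000 × 9.81 = 2.207×10^6 N.
From L = ½ρV²S·CL,max = W: V_stall = √(2W/(ρSCL,max)) = √(2·2.207×10^6/(0.413·220·2.49))
V_stall = √19510 = 140 m/s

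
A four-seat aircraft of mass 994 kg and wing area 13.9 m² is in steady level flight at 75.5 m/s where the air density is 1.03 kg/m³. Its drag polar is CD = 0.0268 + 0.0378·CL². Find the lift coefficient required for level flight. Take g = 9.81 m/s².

CL = 0.239

Level flight ⇒ L = W = m·g = 994 × 9.81 = 9751.1 N.
Dynamic pressure q = 0.5 × 1.03 × 75.5² = 2936 Pa.
Required CL = L/(qS) = 9751.1/(2936·13.9) = 0.239.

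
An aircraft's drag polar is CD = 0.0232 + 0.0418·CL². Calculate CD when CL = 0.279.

CD = 0.0265

CD = 0.0232 + 0.0418 × 0.279² = 0.0232 + 0.003254 = 0.0265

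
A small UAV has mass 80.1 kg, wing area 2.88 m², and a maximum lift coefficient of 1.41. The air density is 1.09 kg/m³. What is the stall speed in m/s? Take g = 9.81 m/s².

Weight W = mg = 80.1 × 9.81 = 785.8 N.
From L = ½ρV²S·CL,max = W: V_stall = √(2W/(ρSCL,max)) = √(2·785.8/(1.09·2.88·1.41))
V_stall = √355.1 = 18.8 m/s

V_stall = 18.8 m/s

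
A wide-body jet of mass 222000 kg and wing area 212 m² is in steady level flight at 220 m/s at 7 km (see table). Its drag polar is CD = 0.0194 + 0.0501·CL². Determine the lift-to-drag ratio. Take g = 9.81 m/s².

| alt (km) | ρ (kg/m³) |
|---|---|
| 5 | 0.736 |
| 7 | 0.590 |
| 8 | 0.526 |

L/D = 15.9

At 7 km, from the table: ρ = 0.590 kg/m³.
In steady level flight, lift balances weight: W = mg = 222000 × 9.81 = 2.1778×10^6 N.
q = ½ρv² = ½ × 0.59 × 220² = 14280 Pa.
CL = W/(q·S) = 2.1778×10^6 / (14280 × 212) = 0.7195.
CD = 0.0194 + 0.0501 × 0.7195² = 0.04533.
L/D = CL/CD = 0.7195 / 0.04533 = 15.9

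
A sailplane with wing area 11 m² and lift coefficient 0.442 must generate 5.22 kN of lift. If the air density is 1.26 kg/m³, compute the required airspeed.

L = ½ρv²S·CL ⇒ v = √(2L/(ρ·S·CL))
v = √(2 × 5220 / (1.26 × 11 × 0.442)) = √1704 = 41.3 m/s

v = 41.3 m/s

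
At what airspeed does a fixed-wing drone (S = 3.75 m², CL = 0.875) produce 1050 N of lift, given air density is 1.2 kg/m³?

L = ½ρv²S·CL ⇒ v = √(2L/(ρ·S·CL))
v = √(2 × 1050 / (1.2 × 3.75 × 0.875)) = √533.3 = 23.1 m/s

v = 23.1 m/s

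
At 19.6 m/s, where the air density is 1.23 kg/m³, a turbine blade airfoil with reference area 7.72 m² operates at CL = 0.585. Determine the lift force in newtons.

Dynamic pressure q = ½ρv² = ½ × 1.23 × 19.6² = 236.3 Pa.
L = q·S·CL = 236.3 × 7.72 × 0.585 = 1070 N

L = 1070 N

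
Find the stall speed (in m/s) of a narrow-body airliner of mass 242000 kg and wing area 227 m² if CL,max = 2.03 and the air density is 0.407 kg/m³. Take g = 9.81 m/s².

V_stall = 159 m/s

At stall, lift equals weight: L = W = m·g = 242000 × 9.81 = 2.374×10^6 N.
From L = ½ρV²S·CL,max = W: V_stall = √(2W/(ρSCL,max)) = √(2·2.374×10^6/(0.407·227·2.03))
V_stall = √25320 = 159 m/s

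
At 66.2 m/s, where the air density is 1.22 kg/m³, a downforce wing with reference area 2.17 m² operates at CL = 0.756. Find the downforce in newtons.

L = ½ρv²S·CL = ½ × 1.22 × 66.2² × 2.17 × 0.756 = 4390 N

L = 4390 N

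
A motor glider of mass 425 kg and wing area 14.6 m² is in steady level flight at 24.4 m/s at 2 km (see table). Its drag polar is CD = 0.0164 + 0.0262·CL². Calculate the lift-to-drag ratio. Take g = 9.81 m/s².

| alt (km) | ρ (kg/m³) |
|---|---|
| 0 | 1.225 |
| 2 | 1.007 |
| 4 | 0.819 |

At 2 km, from the table: ρ = 1.007 kg/m³.
Weight W = mg = 425 × 9.81 = 4169.2 N; in level flight L = W.
q = ½ρv² = ½ × 1.007 × 24.4² = 299.8 Pa.
Required CL = L/(qS) = 4169.2/(299.8·14.6) = 0.9526.
CD = 0.0164 + 0.0262 × 0.9526² = 0.04018.
L/D = CL/CD = 0.9526 / 0.04018 = 23.7

L/D = 23.7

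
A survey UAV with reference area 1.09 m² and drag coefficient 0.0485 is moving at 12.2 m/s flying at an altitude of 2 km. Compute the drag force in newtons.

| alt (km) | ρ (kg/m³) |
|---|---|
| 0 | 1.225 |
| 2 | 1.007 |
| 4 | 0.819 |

At 2 km, from the table: ρ = 1.007 kg/m³.
Dynamic pressure q = ½ρv² = ½ × 1.007 × 12.2² = 74.94 Pa.
D = q·S·CD = 74.94 × 1.09 × 0.0485 = 3.96 N

D = 3.96 N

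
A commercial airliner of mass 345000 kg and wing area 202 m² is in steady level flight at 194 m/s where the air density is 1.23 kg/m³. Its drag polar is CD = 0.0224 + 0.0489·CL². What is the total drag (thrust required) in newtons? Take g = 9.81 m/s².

D = 2.25×10^5 N

In steady level flight, lift balances weight: W = mg = 345000 × 9.81 = 3.3844×10^6 N.
Dynamic pressure q = 0.5 × 1.23 × 194² = 23150 Pa.
Required CL = L/(qS) = 3.3844×10^6/(23150·202) = 0.7239.
CD = 0.0224 + 0.0489 × 0.7239² = 0.04802.
D = q·S·CD = 23150 × 202 × 0.04802 = 2.245×10^5 N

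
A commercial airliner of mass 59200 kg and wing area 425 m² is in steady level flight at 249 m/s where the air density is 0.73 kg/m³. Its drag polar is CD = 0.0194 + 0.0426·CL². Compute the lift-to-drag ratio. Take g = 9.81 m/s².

L/D = 3.09

In steady level flight, lift balances weight: W = mg = 59200 × 9.81 = 5.8075×10^5 N.
Dynamic pressure q = 0.5 × 0.73 × 249² = 22630 Pa.
CL = 2W/(ρv²S) = 2×5.8075×10^5/(0.73×249²×425) = 0.06038.
CD = 0.0194 + 0.0426 × 0.06038² = 0.01956.
L/D = CL/CD = 0.06038 / 0.01956 = 3.09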